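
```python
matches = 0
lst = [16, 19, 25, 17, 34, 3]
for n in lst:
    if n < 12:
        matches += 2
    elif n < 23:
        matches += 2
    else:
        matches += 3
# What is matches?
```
Trace:
  matches=0
  matches=2, n=16
  matches=4, n=19
  matches=7, n=25
  matches=9, n=17
  matches=12, n=34
  matches=14, n=3

Final answer: 14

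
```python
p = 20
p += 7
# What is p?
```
Trace:
  p=20
  p=27

Final answer: 27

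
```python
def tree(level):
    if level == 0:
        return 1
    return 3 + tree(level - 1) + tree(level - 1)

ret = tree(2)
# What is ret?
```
Call trace (a repeated sub-call is expanded the first time; later identical calls just restate its return value):
tree(level=2)
  tree(level=1)
    tree(level=0)
    -> return 1
    tree(level=0)
    -> return 1
  -> return 5
  tree(level=1) -> return 5  (same call as traced above)
-> return 13

Final answer: 13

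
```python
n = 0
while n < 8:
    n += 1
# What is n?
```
Trace:
  n=0
  n=1
  n=2
  n=3
  n=4
  n=5
  n=6
  n=7
  n=8

Final answer: 8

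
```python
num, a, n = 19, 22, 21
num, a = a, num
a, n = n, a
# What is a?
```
Trace:
  num=19, a=22, n=21
  num=22, a=19, n=21
  num=22, a=21, n=19

Final answer: 21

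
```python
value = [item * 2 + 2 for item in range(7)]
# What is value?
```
Trace:
  item=0
  item=1
  item=2
  item=3
  item=4
  item=5
  item=6
  value=[2, 4, 6, 8, 10, 12, 14]

Final answer: [2, 4, 6, 8, 10, 12, 14]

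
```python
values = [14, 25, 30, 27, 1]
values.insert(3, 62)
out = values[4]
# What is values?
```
Trace:
  values=[14, 25, 30, 27, 1]
  values=[14, 25, 30, 62, 27, 1]
  values=[14, 25, 30, 62, 27, 1], out=27

Final answer: [14, 25, 30, 62, 27, 1]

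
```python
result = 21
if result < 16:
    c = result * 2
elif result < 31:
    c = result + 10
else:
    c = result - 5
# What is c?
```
Trace:
  result=21
  result=21, c=31

Final answer: 31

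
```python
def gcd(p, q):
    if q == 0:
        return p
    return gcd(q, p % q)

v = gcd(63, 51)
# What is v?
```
Call trace:
gcd(p=63, q=51)
  gcd(p=51, q=12)
    gcd(p=12, q=3)
      gcd(p=3, q=0)
      -> return 3
    -> return 3
  -> return 3
-> return 3

Final answer: 3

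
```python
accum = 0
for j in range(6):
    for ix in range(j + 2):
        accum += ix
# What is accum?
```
Trace:
  accum=0
  accum=0, j=0, ix=0
  accum=1, j=0, ix=1
  accum=1, j=1, ix=0
  accum=2, j=1, ix=1
  accum=4, j=1, ix=2
  accum=4, j=2, ix=0
  accum=5, j=2, ix=1
  accum=7, j=2, ix=2
  accum=10, j=2, ix=3
  accum=10, j=3, ix=0
  accum=11, j=3, ix=1
  accum=13, j=3, ix=2
  accum=16, j=3, ix=3
  accum=20, j=3, ix=4
  accum=20, j=4, ix=0
  accum=21, j=4, ix=1
  accum=23, j=4, ix=2
  accum=26, j=4, ix=3
  accum=30, j=4, ix=4
  accum=35, j=4, ix=5
  accum=35, j=5, ix=0
  accum=36, j=5, ix=1
  accum=38, j=5, ix=2
  accum=41, j=5, ix=3
  accum=45, j=5, ix=4
  accum=50, j=5, ix=5
  accum=56, j=5, ix=6

Final answer: 56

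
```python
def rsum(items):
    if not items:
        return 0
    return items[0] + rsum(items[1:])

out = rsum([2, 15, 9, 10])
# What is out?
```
Call trace:
rsum(items=[2, 15, 9, 10])
  rsum(items=[15, 9, 10])
    rsum(items=[9, 10])
      rsum(items=[10])
        rsum(items=[])
        -> return 0
      -> return 10
    -> return 19
  -> return 34
-> return 36

Final answer: 36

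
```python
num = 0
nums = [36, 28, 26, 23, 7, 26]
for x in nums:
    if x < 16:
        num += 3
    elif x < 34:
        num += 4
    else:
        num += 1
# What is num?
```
Trace:
  num=0
  num=1, x=36
  num=5, x=28
  num=9, x=26
  num=13, x=23
  num=16, x=7
  num=20, x=26

Final answer: 20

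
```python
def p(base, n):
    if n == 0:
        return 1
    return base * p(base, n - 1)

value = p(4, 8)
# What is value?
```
Call trace:
p(base=4, n=8)
  p(base=4, n=7)
    p(base=4, n=6)
      p(base=4, n=5)
        p(base=4, n=4)
          p(base=4, n=3)
            p(base=4, n=2)
              p(base=4, n=1)
                p(base=4, n=0)
                -> return 1
              -> return 4
            -> return 16
          -> return 64
        -> return 256
      -> return 1024
    -> return 4096
  -> return 16384
-> return 65536

Final answer: 65536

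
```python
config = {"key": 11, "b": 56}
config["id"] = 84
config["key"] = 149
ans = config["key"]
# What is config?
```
Trace:
  config={'key': 11, 'b': 56}
  config={'key': 11, 'b': 56, 'id': 84}
  config={'key': 149, 'b': 56, 'id': 84}
  config={'key': 149, 'b': 56, 'id': 84}, ans=149

Final answer: {'key': 149, 'b': 56, 'id': 84}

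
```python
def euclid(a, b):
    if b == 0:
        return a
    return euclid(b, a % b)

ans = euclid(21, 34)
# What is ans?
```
Call trace:
euclid(a=21, b=34)
  euclid(a=34, b=21)
    euclid(a=21, b=13)
      euclid(a=13, b=8)
        euclid(a=8, b=5)
          euclid(a=5, b=3)
            euclid(a=3, b=2)
              euclid(a=2, b=1)
                euclid(a=1, b=0)
                -> return 1
              -> return 1
            -> return 1
          -> return 1
        -> return 1
      -> return 1
    -> return 1
  -> return 1
-> return 1

Final answer: 1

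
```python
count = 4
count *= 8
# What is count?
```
Trace:
  count=4
  count=32

Final answer: 32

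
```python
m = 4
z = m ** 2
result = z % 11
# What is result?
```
Trace:
  m=4
  m=4, z=16
  m=4, z=16, result=5

Final answer: 5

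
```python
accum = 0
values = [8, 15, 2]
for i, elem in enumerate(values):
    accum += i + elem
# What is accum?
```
Trace:
  accum=0
  accum=8, i=0, elem=8
  accum=24, i=1, elem=15
  accum=28, i=2, elem=2

Final answer: 28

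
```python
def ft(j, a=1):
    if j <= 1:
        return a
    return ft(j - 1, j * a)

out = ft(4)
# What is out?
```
Call trace:
ft(j=4, a=1)
  ft(j=3, a=4)
    ft(j=2, a=12)
      ft(j=1, a=24)
      -> return 24
    -> return 24
  -> return 24
-> return 24

Final answer: 24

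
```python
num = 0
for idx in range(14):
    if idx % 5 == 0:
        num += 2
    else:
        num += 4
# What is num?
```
Trace:
  num=0
  num=2, idx=0
  num=6, idx=1
  num=10, idx=2
  num=14, idx=3
  num=18, idx=4
  num=20, idx=5
  num=24, idx=6
  num=28, idx=7
  num=32, idx=8
  num=36, idx=9
  num=38, idx=10
  num=42, idx=11
  num=46, idx=12
  num=50, idx=13

Final answer: 50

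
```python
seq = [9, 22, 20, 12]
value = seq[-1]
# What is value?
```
Trace:
  seq=[9, 22, 20, 12]
  seq=[9, 22, 20, 12], value=12

Final answer: 12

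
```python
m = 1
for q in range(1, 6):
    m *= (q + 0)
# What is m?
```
Trace:
  m=1
  m=1, q=1
  m=2, q=2
  m=6, q=3
  m=24, q=4
  m=120, q=5

Final answer: 120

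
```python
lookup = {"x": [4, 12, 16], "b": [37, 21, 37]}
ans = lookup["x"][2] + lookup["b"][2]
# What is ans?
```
Trace:
  lookup={'x': [4, 12, 16], 'b': [37, 21, 37]}
  lookup={'x': [4, 12, 16], 'b': [37, 21, 37]}, ans=53

Final answer: 53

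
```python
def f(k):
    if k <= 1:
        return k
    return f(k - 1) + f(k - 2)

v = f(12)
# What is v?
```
Call trace (a repeated sub-call is expanded the first time; later identical calls just restate its return value):
f(k=12)
  f(k=11)
    f(k=10)
      f(k=9)
        f(k=8)
          f(k=7)
            f(k=6)
              f(k=5)
                f(k=4)
                  f(k=3)
                    f(k=2)
                      f(k=1)
                      -> return 1
                      f(k=0)
                      -> return 0
                    -> return 1
                    f(k=1)
                    -> return 1
                  -> return 2
                  f(k=2) -> return 1  (same call as traced above)
                -> return 3
                f(k=3) -> return 2  (same call as traced above)
              -> return 5
              f(k=4) -> return 3  (same call as traced above)
            -> return 8
            f(k=5) -> return 5  (same call as traced above)
          -> return 13
          f(k=6) -> return 8  (same call as traced above)
        -> return 21
        f(k=7) -> return 13  (same call as traced above)
      -> return 34
      f(k=8) -> return 21  (same call as traced above)
    -> return 55
    f(k=9) -> return 34  (same call as traced above)
  -> return 89
  f(k=10) -> return 55  (same call as traced above)
-> return 144

Final answer: 144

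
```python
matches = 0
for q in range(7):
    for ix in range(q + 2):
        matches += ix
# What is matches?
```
Trace:
  matches=0
  matches=0, q=0, ix=0
  matches=1, q=0, ix=1
  matches=1, q=1, ix=0
  matches=2, q=1, ix=1
  matches=4, q=1, ix=2
  matches=4, q=2, ix=0
  matches=5, q=2, ix=1
  matches=7, q=2, ix=2
  matches=10, q=2, ix=3
  matches=10, q=3, ix=0
  matches=11, q=3, ix=1
  matches=13, q=3, ix=2
  matches=16, q=3, ix=3
  matches=20, q=3, ix=4
  matches=20, q=4, ix=0
  matches=21, q=4, ix=1
  matches=23, q=4, ix=2
  matches=26, q=4, ix=3
  matches=30, q=4, ix=4
  matches=35, q=4, ix=5
  matches=35, q=5, ix=0
  matches=36, q=5, ix=1
  matches=38, q=5, ix=2
  matches=41, q=5, ix=3
  matches=45, q=5, ix=4
  matches=50, q=5, ix=5
  matches=56, q=5, ix=6
  matches=56, q=6, ix=0
  matches=57, q=6, ix=1
  matches=59, q=6, ix=2
  matches=62, q=6, ix=3
  matches=66, q=6, ix=4
  matches=71, q=6, ix=5
  matches=77, q=6, ix=6
  matches=84, q=6, ix=7

Final answer: 84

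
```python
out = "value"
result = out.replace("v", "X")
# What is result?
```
Trace:
  out='value'
  out='value', result='Xalue'

Final answer: 'Xalue'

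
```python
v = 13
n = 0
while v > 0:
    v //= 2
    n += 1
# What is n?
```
Trace:
  v=13
  v=13, n=0
  v=6, n=1
  v=3, n=2
  v=1, n=3
  v=0, n=4

Final answer: 4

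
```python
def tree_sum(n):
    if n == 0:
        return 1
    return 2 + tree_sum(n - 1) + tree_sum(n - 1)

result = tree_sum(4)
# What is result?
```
Call trace (a repeated sub-call is expanded the first time; later identical calls just restate its return value):
tree_sum(n=4)
  tree_sum(n=3)
    tree_sum(n=2)
      tree_sum(n=1)
        tree_sum(n=0)
        -> return 1
        tree_sum(n=0)
        -> return 1
      -> return 4
      tree_sum(n=1) -> return 4  (same call as traced above)
    -> return 10
    tree_sum(n=2) -> return 10  (same call as traced above)
  -> return 22
  tree_sum(n=3) -> return 22  (same call as traced above)
-> return 46

Final answer: 46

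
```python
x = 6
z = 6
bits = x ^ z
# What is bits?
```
Trace:
  x=6
  x=6, z=6
  x=6, z=6, bits=0

Final answer: 0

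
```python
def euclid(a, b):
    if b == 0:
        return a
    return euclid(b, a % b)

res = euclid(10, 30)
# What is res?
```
Call trace:
euclid(a=10, b=30)
  euclid(a=30, b=10)
    euclid(a=10, b=0)
    -> return 10
  -> return 10
-> return 10

Final answer: 10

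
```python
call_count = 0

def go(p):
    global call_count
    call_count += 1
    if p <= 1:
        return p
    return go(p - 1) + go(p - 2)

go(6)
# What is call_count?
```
Call trace (a repeated sub-call is expanded the first time; later identical calls just restate its return value):
go(p=6)
  go(p=5)
    go(p=4)
      go(p=3)
        go(p=2)
          go(p=1)
          -> return 1
          go(p=0)
          -> return 0
        -> return 1
        go(p=1)
        -> return 1
      -> return 2
      go(p=2) -> return 1  (same call as traced above)
    -> return 3
    go(p=3) -> return 2  (same call as traced above)
  -> return 5
  go(p=4) -> return 3  (same call as traced above)
-> return 8

call_count is incremented once per call, so count the calls in each subtree. Let C(p) = number of calls made by go(p).
C(0) = C(1) = 1 (base case, no recursion); C(p) = 1 + C(p - 1) + C(p - 2) otherwise.
C(2) = 1 + C(1) + C(0) = 1 + 1 + 1 = 3
C(3) = 1 + C(2) + C(1) = 1 + 3 + 1 = 5
C(4) = 1 + C(3) + C(2) = 1 + 5 + 3 = 9
C(5) = 1 + C(4) + C(3) = 1 + 9 + 5 = 15
C(6) = 1 + C(5) + C(4) = 1 + 15 + 9 = 25
call_count = C(6) = 25

Final answer: 25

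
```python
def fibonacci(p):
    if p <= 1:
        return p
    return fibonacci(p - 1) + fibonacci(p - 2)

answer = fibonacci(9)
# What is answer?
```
Call trace (a repeated sub-call is expanded the first time; later identical calls just restate its return value):
fibonacci(p=9)
  fibonacci(p=8)
    fibonacci(p=7)
      fibonacci(p=6)
        fibonacci(p=5)
          fibonacci(p=4)
            fibonacci(p=3)
              fibonacci(p=2)
                fibonacci(p=1)
                -> return 1
                fibonacci(p=0)
                -> return 0
              -> return 1
              fibonacci(p=1)
              -> return 1
            -> return 2
            fibonacci(p=2) -> return 1  (same call as traced above)
          -> return 3
          fibonacci(p=3) -> return 2  (same call as traced above)
        -> return 5
        fibonacci(p=4) -> return 3  (same call as traced above)
      -> return 8
      fibonacci(p=5) -> return 5  (same call as traced above)
    -> return 13
    fibonacci(p=6) -> return 8  (same call as traced above)
  -> return 21
  fibonacci(p=7) -> return 13  (same call as traced above)
-> return 34

Final answer: 34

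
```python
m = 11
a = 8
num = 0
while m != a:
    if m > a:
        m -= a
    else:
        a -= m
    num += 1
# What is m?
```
Trace:
  m=11
  m=11, a=8
  m=11, a=8, num=0
  m=3, a=8, num=1
  m=3, a=5, num=2
  m=3, a=2, num=3
  m=1, a=2, num=4
  m=1, a=1, num=5

Final answer: 1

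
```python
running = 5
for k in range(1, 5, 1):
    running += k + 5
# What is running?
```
Trace:
  running=5
  running=11, k=1
  running=18, k=2
  running=26, k=3
  running=35, k=4

Final answer: 35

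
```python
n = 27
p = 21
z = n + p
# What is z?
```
Trace:
  n=27
  n=27, p=21
  n=27, p=21, z=48

Final answer: 48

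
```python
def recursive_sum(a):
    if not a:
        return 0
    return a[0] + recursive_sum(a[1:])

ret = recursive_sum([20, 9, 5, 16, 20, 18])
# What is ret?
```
Call trace:
recursive_sum(a=[20, 9, 5, 16, 20, 18])
  recursive_sum(a=[9, 5, 16, 20, 18])
    recursive_sum(a=[5, 16, 20, 18])
      recursive_sum(a=[16, 20, 18])
        recursive_sum(a=[20, 18])
          recursive_sum(a=[18])
            recursive_sum(a=[])
            -> return 0
          -> return 18
        -> return 38
      -> return 54
    -> return 59
  -> return 68
-> return 88

Final answer: 88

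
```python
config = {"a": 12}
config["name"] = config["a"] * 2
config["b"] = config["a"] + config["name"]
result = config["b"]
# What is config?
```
Trace:
  config={'a': 12}
  config={'a': 12, 'name': 24}
  config={'a': 12, 'name': 24, 'b': 36}
  config={'a': 12, 'name': 24, 'b': 36}, result=36

Final answer: {'a': 12, 'name': 24, 'b': 36}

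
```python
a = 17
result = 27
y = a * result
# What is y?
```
Trace:
  a=17
  a=17, result=27
  a=17, result=27, y=459

Final answer: 459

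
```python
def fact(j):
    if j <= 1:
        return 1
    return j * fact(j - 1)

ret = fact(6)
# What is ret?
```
Call trace:
fact(j=6)
  fact(j=5)
    fact(j=4)
      fact(j=3)
        fact(j=2)
          fact(j=1)
          -> return 1
        -> return 2
      -> return 6
    -> return 24
  -> return 120
-> return 720

Final answer: 720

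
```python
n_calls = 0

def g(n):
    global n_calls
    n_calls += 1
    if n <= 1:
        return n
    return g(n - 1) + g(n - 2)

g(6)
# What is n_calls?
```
Call trace (a repeated sub-call is expanded the first time; later identical calls just restate its return value):
g(n=6)
  g(n=5)
    g(n=4)
      g(n=3)
        g(n=2)
          g(n=1)
          -> return 1
          g(n=0)
          -> return 0
        -> return 1
        g(n=1)
        -> return 1
      -> return 2
      g(n=2) -> return 1  (same call as traced above)
    -> return 3
    g(n=3) -> return 2  (same call as traced above)
  -> return 5
  g(n=4) -> return 3  (same call as traced above)
-> return 8

n_calls is incremented once per call, so count the calls in each subtree. Let C(n) = number of calls made by g(n).
C(0) = C(1) = 1 (base case, no recursion); C(n) = 1 + C(n - 1) + C(n - 2) otherwise.
C(2) = 1 + C(1) + C(0) = 1 + 1 + 1 = 3
C(3) = 1 + C(2) + C(1) = 1 + 3 + 1 = 5
C(4) = 1 + C(3) + C(2) = 1 + 5 + 3 = 9
C(5) = 1 + C(4) + C(3) = 1 + 9 + 5 = 15
C(6) = 1 + C(5) + C(4) = 1 + 15 + 9 = 25
n_calls = C(6) = 25

Final answer: 25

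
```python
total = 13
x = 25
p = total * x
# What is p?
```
Trace:
  total=13
  total=13, x=25
  total=13, x=25, p=325

Final answer: 325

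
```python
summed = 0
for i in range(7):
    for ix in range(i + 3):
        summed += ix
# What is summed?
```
Trace:
  summed=0
  summed=0, i=0, ix=0
  summed=1, i=0, ix=1
  summed=3, i=0, ix=2
  summed=3, i=1, ix=0
  summed=4, i=1, ix=1
  summed=6, i=1, ix=2
  summed=9, i=1, ix=3
  summed=9, i=2, ix=0
  summed=10, i=2, ix=1
  summed=12, i=2, ix=2
  summed=15, i=2, ix=3
  summed=19, i=2, ix=4
  summed=19, i=3, ix=0
  summed=20, i=3, ix=1
  summed=22, i=3, ix=2
  summed=25, i=3, ix=3
  summed=29, i=3, ix=4
  summed=34, i=3, ix=5
  summed=34, i=4, ix=0
  summed=35, i=4, ix=1
  summed=37, i=4, ix=2
  summed=40, i=4, ix=3
  summed=44, i=4, ix=4
  summed=49, i=4, ix=5
  summed=55, i=4, ix=6
  summed=55, i=5, ix=0
  summed=56, i=5, ix=1
  summed=58, i=5, ix=2
  summed=61, i=5, ix=3
  summed=65, i=5, ix=4
  summed=70, i=5, ix=5
  summed=76, i=5, ix=6
  summed=83, i=5, ix=7
  summed=83, i=6, ix=0
  summed=84, i=6, ix=1
  summed=86, i=6, ix=2
  summed=89, i=6, ix=3
  summed=93, i=6, ix=4
  summed=98, i=6, ix=5
  summed=104, i=6, ix=6
  summed=111, i=6, ix=7
  summed=119, i=6, ix=8

Final answer: 119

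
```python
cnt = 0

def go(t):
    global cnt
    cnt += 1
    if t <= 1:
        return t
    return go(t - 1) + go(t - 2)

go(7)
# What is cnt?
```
Call trace (a repeated sub-call is expanded the first time; later identical calls just restate its return value):
go(t=7)
  go(t=6)
    go(t=5)
      go(t=4)
        go(t=3)
          go(t=2)
            go(t=1)
            -> return 1
            go(t=0)
            -> return 0
          -> return 1
          go(t=1)
          -> return 1
        -> return 2
        go(t=2) -> return 1  (same call as traced above)
      -> return 3
      go(t=3) -> return 2  (same call as traced above)
    -> return 5
    go(t=4) -> return 3  (same call as traced above)
  -> return 8
  go(t=5) -> return 5  (same call as traced above)
-> return 13

cnt is incremented once per call, so count the calls in each subtree. Let C(t) = number of calls made by go(t).
C(0) = C(1) = 1 (base case, no recursion); C(t) = 1 + C(t - 1) + C(t - 2) otherwise.
C(2) = 1 + C(1) + C(0) = 1 + 1 + 1 = 3
C(3) = 1 + C(2) + C(1) = 1 + 3 + 1 = 5
C(4) = 1 + C(3) + C(2) = 1 + 5 + 3 = 9
C(5) = 1 + C(4) + C(3) = 1 + 9 + 5 = 15
C(6) = 1 + C(5) + C(4) = 1 + 15 + 9 = 25
C(7) = 1 + C(6) + C(5) = 1 + 25 + 15 = 41
cnt = C(7) = 41

Final answer: 41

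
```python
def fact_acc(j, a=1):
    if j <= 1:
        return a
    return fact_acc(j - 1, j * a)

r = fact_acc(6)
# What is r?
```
Call trace:
fact_acc(j=6, a=1)
  fact_acc(j=5, a=6)
    fact_acc(j=4, a=30)
      fact_acc(j=3, a=120)
        fact_acc(j=2, a=360)
          fact_acc(j=1, a=720)
          -> return 720
        -> return 720
      -> return 720
    -> return 720
  -> return 720
-> return 720

Final answer: 720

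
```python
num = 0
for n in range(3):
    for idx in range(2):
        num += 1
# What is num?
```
Trace:
  num=0
  num=1, n=0, idx=0
  num=2, n=0, idx=1
  num=3, n=1, idx=0
  num=4, n=1, idx=1
  num=5, n=2, idx=0
  num=6, n=2, idx=1

Final answer: 6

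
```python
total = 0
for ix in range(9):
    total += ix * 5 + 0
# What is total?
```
Trace:
  total=0
  total=0, ix=0
  total=5, ix=1
  total=15, ix=2
  total=30, ix=3
  total=50, ix=4
  total=75, ix=5
  total=105, ix=6
  total=140, ix=7
  total=180, ix=8

Final answer: 180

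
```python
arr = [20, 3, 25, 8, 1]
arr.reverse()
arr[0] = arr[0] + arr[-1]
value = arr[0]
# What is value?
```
Trace:
  arr=[20, 3, 25, 8, 1]
  arr=[1, 8, 25, 3, 20]
  arr=[21, 8, 25, 3, 20]
  arr=[21, 8, 25, 3, 20], value=21

Final answer: 21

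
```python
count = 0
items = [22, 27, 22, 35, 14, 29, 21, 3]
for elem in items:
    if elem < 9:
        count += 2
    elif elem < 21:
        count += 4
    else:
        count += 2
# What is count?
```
Trace:
  count=0
  count=2, elem=22
  count=4, elem=27
  count=6, elem=22
  count=8, elem=35
  count=12, elem=14
  count=14, elem=29
  count=16, elem=21
  count=18, elem=3

Final answer: 18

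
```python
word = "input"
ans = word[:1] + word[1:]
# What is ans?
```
Trace:
  word='input'
  word='input', ans='input'

Final answer: 'input'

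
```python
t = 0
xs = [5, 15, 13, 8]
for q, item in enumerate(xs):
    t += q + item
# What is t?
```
Trace:
  t=0
  t=5, q=0, item=5
  t=21, q=1, item=15
  t=36, q=2, item=13
  t=47, q=3, item=8

Final answer: 47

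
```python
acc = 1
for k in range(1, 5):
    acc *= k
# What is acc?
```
Trace:
  acc=1
  acc=1, k=1
  acc=2, k=2
  acc=6, k=3
  acc=24, k=4

Final answer: 24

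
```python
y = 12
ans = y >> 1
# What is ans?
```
Trace:
  y=12
  y=12, ans=6

Final answer: 6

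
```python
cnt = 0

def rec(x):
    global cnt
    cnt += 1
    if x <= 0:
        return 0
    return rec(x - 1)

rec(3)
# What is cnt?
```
Call trace:
rec(x=3)
  rec(x=2)
    rec(x=1)
      rec(x=0)
      -> return 0
    -> return 0
  -> return 0
-> return 0

cnt is incremented once per call. rec is entered once for each x = 3, 2, 1, 0 (the x <= 0 call returns without recursing), i.e. 3 + 1 calls.
cnt = 4

Final answer: 4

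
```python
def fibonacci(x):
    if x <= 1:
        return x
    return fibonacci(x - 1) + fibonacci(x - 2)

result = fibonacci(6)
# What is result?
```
Call trace (a repeated sub-call is expanded the first time; later identical calls just restate its return value):
fibonacci(x=6)
  fibonacci(x=5)
    fibonacci(x=4)
      fibonacci(x=3)
        fibonacci(x=2)
          fibonacci(x=1)
          -> return 1
          fibonacci(x=0)
          -> return 0
        -> return 1
        fibonacci(x=1)
        -> return 1
      -> return 2
      fibonacci(x=2) -> return 1  (same call as traced above)
    -> return 3
    fibonacci(x=3) -> return 2  (same call as traced above)
  -> return 5
  fibonacci(x=4) -> return 3  (same call as traced above)
-> return 8

Final answer: 8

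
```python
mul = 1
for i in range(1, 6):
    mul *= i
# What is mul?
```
Trace:
  mul=1
  mul=1, i=1
  mul=2, i=2
  mul=6, i=3
  mul=24, i=4
  mul=120, i=5

Final answer: 120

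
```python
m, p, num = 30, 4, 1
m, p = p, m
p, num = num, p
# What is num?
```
Trace:
  m=30, p=4, num=1
  m=4, p=30, num=1
  m=4, p=1, num=30

Final answer: 30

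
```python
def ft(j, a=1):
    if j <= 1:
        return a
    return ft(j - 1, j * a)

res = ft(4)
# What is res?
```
Call trace:
ft(j=4, a=1)
  ft(j=3, a=4)
    ft(j=2, a=12)
      ft(j=1, a=24)
      -> return 24
    -> return 24
  -> return 24
-> return 24

Final answer: 24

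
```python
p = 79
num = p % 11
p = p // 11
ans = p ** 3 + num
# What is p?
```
Trace:
  p=79
  p=79, num=2
  p=7, num=2
  p=7, num=2, ans=345

Final answer: 7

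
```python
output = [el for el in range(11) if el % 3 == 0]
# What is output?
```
Trace:
  el=0
  el=1
  el=2
  el=3
  el=4
  el=5
  el=6
  el=7
  el=8
  el=9
  el=10
  output=[0, 3, 6, 9]

Final answer: [0, 3, 6, 9]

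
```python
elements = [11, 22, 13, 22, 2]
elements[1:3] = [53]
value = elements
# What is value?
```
Trace:
  elements=[11, 22, 13, 22, 2]
  elements=[11, 53, 22, 2]
  elements=[11, 53, 22, 2], value=[11, 53, 22, 2]

Final answer: [11, 53, 22, 2]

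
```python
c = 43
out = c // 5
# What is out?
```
Trace:
  c=43
  c=43, out=8

Final answer: 8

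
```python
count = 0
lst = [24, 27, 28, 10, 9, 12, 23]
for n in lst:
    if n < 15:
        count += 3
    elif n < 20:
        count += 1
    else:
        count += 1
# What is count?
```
Trace:
  count=0
  count=1, n=24
  count=2, n=27
  count=3, n=28
  count=6, n=10
  count=9, n=9
  count=12, n=12
  count=13, n=23

Final answer: 13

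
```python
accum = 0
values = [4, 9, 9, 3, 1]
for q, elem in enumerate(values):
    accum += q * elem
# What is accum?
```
Trace:
  accum=0
  accum=0, q=0, elem=4
  accum=9, q=1, elem=9
  accum=27, q=2, elem=9
  accum=36, q=3, elem=3
  accum=40, q=4, elem=1

Final answer: 40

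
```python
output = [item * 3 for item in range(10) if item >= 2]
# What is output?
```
Trace:
  item=0
  item=1
  item=2
  item=3
  item=4
  item=5
  item=6
  item=7
  item=8
  item=9
  output=[6, 9, 12, 15, 18, 21, 24, 27]

Final answer: [6, 9, 12, 15, 18, 21, 24, 27]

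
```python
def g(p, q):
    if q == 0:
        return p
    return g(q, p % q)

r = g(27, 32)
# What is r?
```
Call trace:
g(p=27, q=32)
  g(p=32, q=27)
    g(p=27, q=5)
      g(p=5, q=2)
        g(p=2, q=1)
          g(p=1, q=0)
          -> return 1
        -> return 1
      -> return 1
    -> return 1
  -> return 1
-> return 1

Final answer: 1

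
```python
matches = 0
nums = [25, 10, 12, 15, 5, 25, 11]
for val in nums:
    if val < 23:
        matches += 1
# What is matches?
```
Trace:
  matches=0
  matches=0, val=25
  matches=1, val=10
  matches=2, val=12
  matches=3, val=15
  matches=4, val=5
  matches=4, val=25
  matches=5, val=11

Final answer: 5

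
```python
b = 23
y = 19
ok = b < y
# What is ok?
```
Trace:
  b=23
  b=23, y=19
  b=23, y=19, ok=False

Final answer: False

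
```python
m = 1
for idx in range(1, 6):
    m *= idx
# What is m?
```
Trace:
  m=1
  m=1, idx=1
  m=2, idx=2
  m=6, idx=3
  m=24, idx=4
  m=120, idx=5

Final answer: 120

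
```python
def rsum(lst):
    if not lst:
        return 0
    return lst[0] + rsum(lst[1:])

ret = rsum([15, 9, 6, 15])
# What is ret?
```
Call trace:
rsum(lst=[15, 9, 6, 15])
  rsum(lst=[9, 6, 15])
    rsum(lst=[6, 15])
      rsum(lst=[15])
        rsum(lst=[])
        -> return 0
      -> return 15
    -> return 21
  -> return 30
-> return 45

Final answer: 45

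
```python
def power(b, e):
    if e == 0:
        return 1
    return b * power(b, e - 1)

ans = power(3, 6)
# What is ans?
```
Call trace:
power(b=3, e=6)
  power(b=3, e=5)
    power(b=3, e=4)
      power(b=3, e=3)
        power(b=3, e=2)
          power(b=3, e=1)
            power(b=3, e=0)
            -> return 1
          -> return 3
        -> return 9
      -> return 27
    -> return 81
  -> return 243
-> return 729

Final answer: 729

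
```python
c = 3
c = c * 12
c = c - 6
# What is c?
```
Trace:
  c=3
  c=36
  c=30

Final answer: 30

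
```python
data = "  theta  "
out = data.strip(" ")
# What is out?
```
Trace:
  data='  theta  '
  data='  theta  ', out='theta'

Final answer: 'theta'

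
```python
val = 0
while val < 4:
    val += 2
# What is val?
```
Trace:
  val=0
  val=2
  val=4

Final answer: 4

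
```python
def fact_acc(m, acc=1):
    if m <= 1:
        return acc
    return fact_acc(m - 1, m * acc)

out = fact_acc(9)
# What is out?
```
Call trace:
fact_acc(m=9, acc=1)
  fact_acc(m=8, acc=9)
    fact_acc(m=7, acc=72)
      fact_acc(m=6, acc=504)
        fact_acc(m=5, acc=3024)
          fact_acc(m=4, acc=15120)
            fact_acc(m=3, acc=60480)
              fact_acc(m=2, acc=181440)
                fact_acc(m=1, acc=362880)
                -> return 362880
              -> return 362880
            -> return 362880
          -> return 362880
        -> return 362880
      -> return 362880
    -> return 362880
  -> return 362880
-> return 362880

Final answer: 362880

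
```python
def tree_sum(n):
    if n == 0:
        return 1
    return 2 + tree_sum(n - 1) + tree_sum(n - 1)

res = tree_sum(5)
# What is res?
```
Call trace (a repeated sub-call is expanded the first time; later identical calls just restate its return value):
tree_sum(n=5)
  tree_sum(n=4)
    tree_sum(n=3)
      tree_sum(n=2)
        tree_sum(n=1)
          tree_sum(n=0)
          -> return 1
          tree_sum(n=0)
          -> return 1
        -> return 4
        tree_sum(n=1) -> return 4  (same call as traced above)
      -> return 10
      tree_sum(n=2) -> return 10  (same call as traced above)
    -> return 22
    tree_sum(n=3) -> return 22  (same call as traced above)
  -> return 46
  tree_sum(n=4) -> return 46  (same call as traced above)
-> return 94

Final answer: 94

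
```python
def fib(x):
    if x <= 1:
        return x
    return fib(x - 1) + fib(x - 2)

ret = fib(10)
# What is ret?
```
Call trace (a repeated sub-call is expanded the first time; later identical calls just restate its return value):
fib(x=10)
  fib(x=9)
    fib(x=8)
      fib(x=7)
        fib(x=6)
          fib(x=5)
            fib(x=4)
              fib(x=3)
                fib(x=2)
                  fib(x=1)
                  -> return 1
                  fib(x=0)
                  -> return 0
                -> return 1
                fib(x=1)
                -> return 1
              -> return 2
              fib(x=2) -> return 1  (same call as traced above)
            -> return 3
            fib(x=3) -> return 2  (same call as traced above)
          -> return 5
          fib(x=4) -> return 3  (same call as traced above)
        -> return 8
        fib(x=5) -> return 5  (same call as traced above)
      -> return 13
      fib(x=6) -> return 8  (same call as traced above)
    -> return 21
    fib(x=7) -> return 13  (same call as traced above)
  -> return 34
  fib(x=8) -> return 21  (same call as traced above)
-> return 55

Final answer: 55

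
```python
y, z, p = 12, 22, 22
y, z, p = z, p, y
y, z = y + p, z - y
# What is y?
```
Trace:
  y=12, z=22, p=22
  y=22, z=22, p=12
  y=34, z=0, p=12

Final answer: 34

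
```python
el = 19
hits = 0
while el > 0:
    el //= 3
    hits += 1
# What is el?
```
Trace:
  el=19
  el=19, hits=0
  el=6, hits=1
  el=2, hits=2
  el=0, hits=3

Final answer: 0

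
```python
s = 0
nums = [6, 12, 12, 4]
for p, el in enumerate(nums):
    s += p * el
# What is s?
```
Trace:
  s=0
  s=0, p=0, el=6
  s=12, p=1, el=12
  s=36, p=2, el=12
  s=48, p=3, el=4

Final answer: 48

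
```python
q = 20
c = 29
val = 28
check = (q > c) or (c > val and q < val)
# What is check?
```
Trace:
  q=20
  q=20, c=29
  q=20, c=29, val=28
  q=20, c=29, val=28, check=True

Final answer: True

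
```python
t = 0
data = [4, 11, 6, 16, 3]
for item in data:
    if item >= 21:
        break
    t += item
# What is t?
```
Trace:
  t=0
  t=4, item=4
  t=15, item=11
  t=21, item=6
  t=37, item=16
  t=40, item=3

Final answer: 40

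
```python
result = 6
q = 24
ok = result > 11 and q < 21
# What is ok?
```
Trace:
  result=6
  result=6, q=24
  result=6, q=24, ok=False

Final answer: False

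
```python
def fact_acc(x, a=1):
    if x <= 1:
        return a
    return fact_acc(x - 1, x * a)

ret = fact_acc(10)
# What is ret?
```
Call trace:
fact_acc(x=10, a=1)
  fact_acc(x=9, a=10)
    fact_acc(x=8, a=90)
      fact_acc(x=7, a=720)
        fact_acc(x=6, a=5040)
          fact_acc(x=5, a=30240)
            fact_acc(x=4, a=151200)
              fact_acc(x=3, a=604800)
                fact_acc(x=2, a=1814400)
                  fact_acc(x=1, a=3628800)
                  -> return 3628800
                -> return 3628800
              -> return 3628800
            -> return 3628800
          -> return 3628800
        -> return 3628800
      -> return 3628800
    -> return 3628800
  -> return 3628800
-> return 3628800

Final answer: 3628800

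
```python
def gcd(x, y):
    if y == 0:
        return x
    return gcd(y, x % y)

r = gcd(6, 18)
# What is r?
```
Call trace:
gcd(x=6, y=18)
  gcd(x=18, y=6)
    gcd(x=6, y=0)
    -> return 6
  -> return 6
-> return 6

Final answer: 6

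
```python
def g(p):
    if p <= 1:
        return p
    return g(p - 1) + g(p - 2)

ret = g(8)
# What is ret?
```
Call trace (a repeated sub-call is expanded the first time; later identical calls just restate its return value):
g(p=8)
  g(p=7)
    g(p=6)
      g(p=5)
        g(p=4)
          g(p=3)
            g(p=2)
              g(p=1)
              -> return 1
              g(p=0)
              -> return 0
            -> return 1
            g(p=1)
            -> return 1
          -> return 2
          g(p=2) -> return 1  (same call as traced above)
        -> return 3
        g(p=3) -> return 2  (same call as traced above)
      -> return 5
      g(p=4) -> return 3  (same call as traced above)
    -> return 8
    g(p=5) -> return 5  (same call as traced above)
  -> return 13
  g(p=6) -> return 8  (same call as traced above)
-> return 21

Final answer: 21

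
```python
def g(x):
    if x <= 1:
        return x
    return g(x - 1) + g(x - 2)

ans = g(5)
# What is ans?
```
Call trace (a repeated sub-call is expanded the first time; later identical calls just restate its return value):
g(x=5)
  g(x=4)
    g(x=3)
      g(x=2)
        g(x=1)
        -> return 1
        g(x=0)
        -> return 0
      -> return 1
      g(x=1)
      -> return 1
    -> return 2
    g(x=2) -> return 1  (same call as traced above)
  -> return 3
  g(x=3) -> return 2  (same call as traced above)
-> return 5

Final answer: 5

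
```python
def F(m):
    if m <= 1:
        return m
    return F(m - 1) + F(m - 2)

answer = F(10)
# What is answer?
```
Call trace (a repeated sub-call is expanded the first time; later identical calls just restate its return value):
F(m=10)
  F(m=9)
    F(m=8)
      F(m=7)
        F(m=6)
          F(m=5)
            F(m=4)
              F(m=3)
                F(m=2)
                  F(m=1)
                  -> return 1
                  F(m=0)
                  -> return 0
                -> return 1
                F(m=1)
                -> return 1
              -> return 2
              F(m=2) -> return 1  (same call as traced above)
            -> return 3
            F(m=3) -> return 2  (same call as traced above)
          -> return 5
          F(m=4) -> return 3  (same call as traced above)
        -> return 8
        F(m=5) -> return 5  (same call as traced above)
      -> return 13
      F(m=6) -> return 8  (same call as traced above)
    -> return 21
    F(m=7) -> return 13  (same call as traced above)
  -> return 34
  F(m=8) -> return 21  (same call as traced above)
-> return 55

Final answer: 55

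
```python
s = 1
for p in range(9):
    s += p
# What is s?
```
Trace:
  s=1
  s=1, p=0
  s=2, p=1
  s=4, p=2
  s=7, p=3
  s=11, p=4
  s=16, p=5
  s=22, p=6
  s=29, p=7
  s=37, p=8

Final answer: 37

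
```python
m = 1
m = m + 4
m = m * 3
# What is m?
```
Trace:
  m=1
  m=5
  m=15

Final answer: 15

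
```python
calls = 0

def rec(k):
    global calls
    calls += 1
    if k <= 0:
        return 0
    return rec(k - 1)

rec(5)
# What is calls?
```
Call trace:
rec(k=5)
  rec(k=4)
    rec(k=3)
      rec(k=2)
        rec(k=1)
          rec(k=0)
          -> return 0
        -> return 0
      -> return 0
    -> return 0
  -> return 0
-> return 0

calls is incremented once per call. rec is entered once for each k = 5, 4, 3, 2, 1, 0 (the k <= 0 call returns without recursing), i.e. 5 + 1 calls.
calls = 6

Final answer: 6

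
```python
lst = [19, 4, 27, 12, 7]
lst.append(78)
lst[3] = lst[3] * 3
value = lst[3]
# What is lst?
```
Trace:
  lst=[19, 4, 27, 12, 7]
  lst=[19, 4, 27, 12, 7, 78]
  lst=[19, 4, 27, 36, 7, 78]
  lst=[19, 4, 27, 36, 7, 78], value=36

Final answer: [19, 4, 27, 36, 7, 78]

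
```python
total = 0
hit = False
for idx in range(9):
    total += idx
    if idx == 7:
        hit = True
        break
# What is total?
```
Trace:
  total=0
  total=0, hit=False
  total=0, hit=False, idx=0
  total=1, hit=False, idx=1
  total=3, hit=False, idx=2
  total=6, hit=False, idx=3
  total=10, hit=False, idx=4
  total=15, hit=False, idx=5
  total=21, hit=False, idx=6
  total=28, hit=True, idx=7

Final answer: 28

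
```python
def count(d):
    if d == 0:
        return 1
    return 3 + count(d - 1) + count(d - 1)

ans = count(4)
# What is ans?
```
Call trace (a repeated sub-call is expanded the first time; later identical calls just restate its return value):
count(d=4)
  count(d=3)
    count(d=2)
      count(d=1)
        count(d=0)
        -> return 1
        count(d=0)
        -> return 1
      -> return 5
      count(d=1) -> return 5  (same call as traced above)
    -> return 13
    count(d=2) -> return 13  (same call as traced above)
  -> return 29
  count(d=3) -> return 29  (same call as traced above)
-> return 61

Final answer: 61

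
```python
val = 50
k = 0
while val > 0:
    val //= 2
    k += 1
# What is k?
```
Trace:
  val=50
  val=50, k=0
  val=25, k=1
  val=12, k=2
  val=6, k=3
  val=3, k=4
  val=1, k=5
  val=0, k=6

Final answer: 6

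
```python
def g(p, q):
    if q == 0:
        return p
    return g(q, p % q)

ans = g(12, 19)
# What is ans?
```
Call trace:
g(p=12, q=19)
  g(p=19, q=12)
    g(p=12, q=7)
      g(p=7, q=5)
        g(p=5, q=2)
          g(p=2, q=1)
            g(p=1, q=0)
            -> return 1
          -> return 1
        -> return 1
      -> return 1
    -> return 1
  -> return 1
-> return 1

Final answer: 1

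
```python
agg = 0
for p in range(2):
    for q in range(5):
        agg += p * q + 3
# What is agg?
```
Trace:
  agg=0
  agg=3, p=0, q=0
  agg=6, p=0, q=1
  agg=9, p=0, q=2
  agg=12, p=0, q=3
  agg=15, p=0, q=4
  agg=18, p=1, q=0
  agg=22, p=1, q=1
  agg=27, p=1, q=2
  agg=33, p=1, q=3
  agg=40, p=1, q=4

Final answer: 40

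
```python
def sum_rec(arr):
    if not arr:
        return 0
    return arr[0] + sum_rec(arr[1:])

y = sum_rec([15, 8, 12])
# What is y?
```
Call trace:
sum_rec(arr=[15, 8, 12])
  sum_rec(arr=[8, 12])
    sum_rec(arr=[12])
      sum_rec(arr=[])
      -> return 0
    -> return 12
  -> return 20
-> return 35

Final answer: 35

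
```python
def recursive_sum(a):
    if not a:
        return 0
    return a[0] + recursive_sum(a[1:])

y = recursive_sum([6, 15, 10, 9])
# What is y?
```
Call trace:
recursive_sum(a=[6, 15, 10, 9])
  recursive_sum(a=[15, 10, 9])
    recursive_sum(a=[10, 9])
      recursive_sum(a=[9])
        recursive_sum(a=[])
        -> return 0
      -> return 9
    -> return 19
  -> return 34
-> return 40

Final answer: 40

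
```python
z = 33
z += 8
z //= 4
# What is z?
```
Trace:
  z=33
  z=41
  z=10

Final answer: 10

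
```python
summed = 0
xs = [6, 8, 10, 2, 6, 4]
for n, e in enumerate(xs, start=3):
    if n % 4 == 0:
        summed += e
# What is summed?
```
Trace:
  summed=0
  summed=0, n=3, e=6
  summed=8, n=4, e=8
  summed=8, n=5, e=10
  summed=8, n=6, e=2
  summed=8, n=7, e=6
  summed=12, n=8, e=4

Final answer: 12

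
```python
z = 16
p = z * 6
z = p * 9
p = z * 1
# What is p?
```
Trace:
  z=16
  z=16, p=96
  z=864, p=96
  z=864, p=864

Final answer: 864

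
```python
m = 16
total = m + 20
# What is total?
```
Trace:
  m=16
  m=16, total=36

Final answer: 36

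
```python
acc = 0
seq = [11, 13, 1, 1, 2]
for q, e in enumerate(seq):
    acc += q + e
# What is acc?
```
Trace:
  acc=0
  acc=11, q=0, e=11
  acc=25, q=1, e=13
  acc=28, q=2, e=1
  acc=32, q=3, e=1
  acc=38, q=4, e=2

Final answer: 38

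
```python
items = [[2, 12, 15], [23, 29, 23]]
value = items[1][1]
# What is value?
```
Trace:
  items=[[2, 12, 15], [23, 29, 23]]
  items=[[2, 12, 15], [23, 29, 23]], value=29

Final answer: 29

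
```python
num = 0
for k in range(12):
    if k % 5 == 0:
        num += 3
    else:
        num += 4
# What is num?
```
Trace:
  num=0
  num=3, k=0
  num=7, k=1
  num=11, k=2
  num=15, k=3
  num=19, k=4
  num=22, k=5
  num=26, k=6
  num=30, k=7
  num=34, k=8
  num=38, k=9
  num=41, k=10
  num=45, k=11

Final answer: 45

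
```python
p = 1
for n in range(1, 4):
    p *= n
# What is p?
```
Trace:
  p=1
  p=1, n=1
  p=2, n=2
  p=6, n=3

Final answer: 6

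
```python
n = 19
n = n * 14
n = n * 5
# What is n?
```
Trace:
  n=19
  n=266
  n=1330

Final answer: 1330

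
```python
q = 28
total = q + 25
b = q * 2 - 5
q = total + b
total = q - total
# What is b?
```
Trace:
  q=28
  q=28, total=53
  q=28, total=53, b=51
  q=104, total=53, b=51
  q=104, total=51, b=51

Final answer: 51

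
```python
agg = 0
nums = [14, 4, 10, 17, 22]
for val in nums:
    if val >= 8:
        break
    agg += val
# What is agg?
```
Trace:
  agg=0
  agg=0, val=14

Final answer: 0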